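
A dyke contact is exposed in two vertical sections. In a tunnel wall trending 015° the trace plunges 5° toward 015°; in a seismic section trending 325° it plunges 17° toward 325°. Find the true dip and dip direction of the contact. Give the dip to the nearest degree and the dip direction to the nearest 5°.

Each apparent-dip line lies in the plane. As unit vectors (x east, y north, z up), v₁ plunges 5°→015° and v₂ plunges 17°→325°.
The plane normal is n = v₁ × v₂ ∝ (-0.213, 0.123, 0.730).
tan δ = √(n_x²+n_y²)/n_z = 0.246/0.730, so δ = 18.6°.
Dip direction = azimuth of (n_x, n_y) = atan2(-0.213, 0.123) = 300°.

true dip 19°, dip direction 300°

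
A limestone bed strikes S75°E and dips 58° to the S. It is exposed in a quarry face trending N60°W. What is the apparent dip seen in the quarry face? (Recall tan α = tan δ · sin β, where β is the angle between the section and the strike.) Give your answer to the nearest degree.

Angle between strike (S75°E) and section (N60°W): β = 15°.
tan α = tan 58° × sin 15° = 1.6003 × 0.2588 = 0.4142
apparent dip = arctan 0.4142 = 22.50°

22°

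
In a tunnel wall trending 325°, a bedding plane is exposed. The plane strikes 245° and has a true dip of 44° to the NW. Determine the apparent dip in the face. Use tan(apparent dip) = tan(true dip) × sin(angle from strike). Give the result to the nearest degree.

Angle between strike (245°) and section (325°): β = 80°.
tan α = tan 44° × sin 80° = 0.9657 × 0.9848 = 0.9510
apparent dip = arctan 0.9510 = 43.56°

44°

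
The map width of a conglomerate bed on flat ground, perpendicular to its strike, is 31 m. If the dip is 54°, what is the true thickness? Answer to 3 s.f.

True thickness t = w · sin(dip) = 31 × sin 54°
t = 31 × 0.8090 = 25.080 m

25.1 m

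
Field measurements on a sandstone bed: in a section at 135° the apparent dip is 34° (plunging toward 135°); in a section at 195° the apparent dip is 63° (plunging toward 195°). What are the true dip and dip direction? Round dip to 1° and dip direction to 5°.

Represent each trace as a vector plunging at its apparent dip toward its trend (east-north-up frame): v₁ = (0.586, -0.586, -0.559), v₂ = (-0.118, -0.439, -0.891).
The plane normal is n = v₁ × v₂ ∝ (-0.277, -0.588, 0.326).
tan δ = √(n_x²+n_y²)/n_z = 0.650/0.326, so δ = 63.4°.
Dip direction = atan2(-0.277, -0.588) = 205° (azimuth of n's horizontal projection).

true dip 63°, dip direction 205°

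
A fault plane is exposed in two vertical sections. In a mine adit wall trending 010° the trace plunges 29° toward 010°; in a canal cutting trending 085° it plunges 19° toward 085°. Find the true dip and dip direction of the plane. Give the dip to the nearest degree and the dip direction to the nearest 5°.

true dip 31°, dip direction 030°

The two traces are lines in the plane: v₁ = (sin 10°·cos 29°, cos 10°·cos 29°, −sin 29°), v₂ = (sin 85°·cos 19°, cos 85°·cos 19°, −sin 19°).
n = v₁ × v₂ = (0.240, 0.407, 0.799) (taken with n_z > 0).
Dip δ = arctan(|n_h|/n_z) = arctan(0.473/0.799) = 30.6°.
Dip direction = azimuth of (n_x, n_y) = atan2(0.240, 0.407) = 31°.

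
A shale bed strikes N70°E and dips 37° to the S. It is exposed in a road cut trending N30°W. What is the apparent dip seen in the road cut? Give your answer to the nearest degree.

37°

The section lies 80° from the strike.
tan α = tan 37° × sin 80° = 0.7536 × 0.9848 = 0.7421
α = arctan(0.7421) = 36.58°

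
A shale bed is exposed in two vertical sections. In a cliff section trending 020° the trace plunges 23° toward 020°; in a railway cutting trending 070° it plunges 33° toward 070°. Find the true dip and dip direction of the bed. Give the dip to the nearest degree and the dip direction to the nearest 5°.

true dip 33°, dip direction 070°

Each apparent-dip line lies in the plane. As unit vectors (x east, y north, z up), v₁ plunges 23°→020° and v₂ plunges 33°→070°.
n = v₁ × v₂ = (0.359, 0.136, 0.591) (taken with n_z > 0).
True dip = arccos(n_z / |n|) = arccos(0.8386) = 33.0°.
Dip direction = atan2(0.359, 0.136) = 69° (azimuth of n's horizontal projection).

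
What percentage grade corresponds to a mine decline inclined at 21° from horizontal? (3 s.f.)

38.4%

grade % = 100 × tan 21° = 100 × 0.3839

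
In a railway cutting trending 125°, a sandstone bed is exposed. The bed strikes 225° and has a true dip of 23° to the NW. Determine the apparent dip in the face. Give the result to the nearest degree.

23°

Angle between strike (225°) and section (125°): β = 80°.
tan α = tan 23° × sin 80° = 0.4245 × 0.9848 = 0.4180
apparent dip = arctan 0.4180 = 22.69°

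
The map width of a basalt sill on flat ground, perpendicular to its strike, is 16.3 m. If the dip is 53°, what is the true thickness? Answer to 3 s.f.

13.0 m

True thickness t = w · sin(dip) = 16.3 × sin 53°
t = 16.3 × 0.7986 = 13.018 m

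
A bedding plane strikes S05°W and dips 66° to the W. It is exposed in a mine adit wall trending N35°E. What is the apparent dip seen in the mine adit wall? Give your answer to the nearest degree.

The section lies 30° from the strike.
tan α = tan 66° × sin 30° = 2.2460 × 0.5000 = 1.1230
α = arctan(1.1230) = 48.32°

48°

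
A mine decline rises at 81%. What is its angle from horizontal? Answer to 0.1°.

39.0°

tan θ = 81/100 = 0.8100
θ = arctan(0.8100) = 39.01°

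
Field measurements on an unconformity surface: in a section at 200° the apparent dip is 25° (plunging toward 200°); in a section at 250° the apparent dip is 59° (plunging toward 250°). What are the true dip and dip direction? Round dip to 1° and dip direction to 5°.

Each apparent-dip line lies in the plane. As unit vectors (x east, y north, z up), v₁ plunges 25°→200° and v₂ plunges 59°→250°.
n = v₁ × v₂ = (-0.656, 0.061, 0.358) (taken with n_z > 0).
True dip = arccos(n_z / |n|) = arccos(0.4773) = 61.5°.
Dip direction = atan2(-0.656, 0.061) = 275° (azimuth of n's horizontal projection).

true dip 61°, dip direction 275°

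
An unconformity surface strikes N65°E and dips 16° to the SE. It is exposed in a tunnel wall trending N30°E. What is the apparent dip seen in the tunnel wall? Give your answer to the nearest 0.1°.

9.3°

The strike is N65°E and the section trends N30°E; the acute angle between them is β = 35°.
tan α = tan 16° × sin 35° = 0.2867 × 0.5736 = 0.1645
α = arctan(0.1645) = 9.34°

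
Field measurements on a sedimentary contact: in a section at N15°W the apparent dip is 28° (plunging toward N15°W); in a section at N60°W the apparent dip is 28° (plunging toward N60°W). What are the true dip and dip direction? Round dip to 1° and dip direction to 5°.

Represent each trace as a vector plunging at its apparent dip toward its trend (east-north-up frame): v₁ = (-0.229, 0.853, -0.469), v₂ = (-0.765, 0.441, -0.469).
The plane normal is n = v₁ × v₂ ∝ (-0.193, 0.252, 0.551).
True dip = arccos(n_z / |n|) = arccos(0.8667) = 29.9°.
Dip direction = atan2(-0.193, 0.252) = 322° (azimuth of n's horizontal projection).

true dip 30°, dip direction 320°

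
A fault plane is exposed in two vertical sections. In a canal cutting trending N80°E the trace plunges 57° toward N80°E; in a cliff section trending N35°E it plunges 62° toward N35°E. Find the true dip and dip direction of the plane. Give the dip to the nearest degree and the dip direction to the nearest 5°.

Each apparent-dip line lies in the plane. As unit vectors (x east, y north, z up), v₁ plunges 57°→N80°E and v₂ plunges 62°→N35°E.
Cross product v₁ × v₂ gives the pole to the plane: n ∝ (0.239, 0.248, 0.181).
Dip δ = arctan(|n_h|/n_z) = arctan(0.344/0.181) = 62.3°.
Dip direction = azimuth of (n_x, n_y) = atan2(0.239, 0.248) = 44°.

true dip 62°, dip direction 045°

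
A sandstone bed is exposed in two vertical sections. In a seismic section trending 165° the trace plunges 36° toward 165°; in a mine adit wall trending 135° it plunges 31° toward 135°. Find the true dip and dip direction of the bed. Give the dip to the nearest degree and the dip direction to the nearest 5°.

Represent each trace as a vector plunging at its apparent dip toward its trend (east-north-up frame): v₁ = (0.209, -0.781, -0.588), v₂ = (0.606, -0.606, -0.515).
n = v₁ × v₂ = (0.046, -0.248, 0.347) (taken with n_z > 0).
Dip δ = arctan(|n_h|/n_z) = arctan(0.253/0.347) = 36.1°.
The horizontal component of n points toward azimuth atan2(n_x, n_y) = 169°, the dip direction.

true dip 36°, dip direction 170°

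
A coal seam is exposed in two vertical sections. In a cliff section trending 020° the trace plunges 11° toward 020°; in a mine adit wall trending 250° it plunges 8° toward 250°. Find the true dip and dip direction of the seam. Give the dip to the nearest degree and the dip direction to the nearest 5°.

true dip 22°, dip direction 320°

The two traces are lines in the plane: v₁ = (sin 20°·cos 11°, cos 20°·cos 11°, −sin 11°), v₂ = (sin 250°·cos 8°, cos 250°·cos 8°, −sin 8°).
The plane normal is n = v₁ × v₂ ∝ (-0.193, 0.224, 0.745).
True dip = arccos(n_z / |n|) = arccos(0.9293) = 21.7°.
Dip direction = azimuth of (n_x, n_y) = atan2(-0.193, 0.224) = 319°.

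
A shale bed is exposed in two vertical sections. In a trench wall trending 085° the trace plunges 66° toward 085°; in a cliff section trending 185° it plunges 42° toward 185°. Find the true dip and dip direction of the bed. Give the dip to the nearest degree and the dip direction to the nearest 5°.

Each apparent-dip line lies in the plane. As unit vectors (x east, y north, z up), v₁ plunges 66°→085° and v₂ plunges 42°→185°.
The plane normal is n = v₁ × v₂ ∝ (0.700, -0.330, 0.298).
tan δ = √(n_x²+n_y²)/n_z = 0.774/0.298, so δ = 69.0°.
The horizontal component of n points toward azimuth atan2(n_x, n_y) = 115°, the dip direction.

true dip 69°, dip direction 115°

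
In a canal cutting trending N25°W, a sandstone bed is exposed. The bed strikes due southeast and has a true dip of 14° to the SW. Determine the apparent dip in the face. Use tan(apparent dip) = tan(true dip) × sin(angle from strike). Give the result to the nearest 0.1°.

The strike is due southeast and the section trends N25°W; the acute angle between them is β = 20°.
tan α = tan 14° × sin 20° = 0.2493 × 0.3420 = 0.0853
apparent dip = arctan 0.0853 = 4.87°

4.9°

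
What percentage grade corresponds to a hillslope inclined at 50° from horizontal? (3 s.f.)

119%

grade % = 100 × tan 50° = 100 × 1.1918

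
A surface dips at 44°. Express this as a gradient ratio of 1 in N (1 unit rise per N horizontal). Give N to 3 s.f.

1 in 1.04

1 : N means tan θ = 1/N, so N = 1/tan 44° = 1/0.9657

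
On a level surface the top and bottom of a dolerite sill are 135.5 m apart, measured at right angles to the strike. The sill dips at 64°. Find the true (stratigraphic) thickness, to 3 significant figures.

122 m

True thickness t = w · sin(dip) = 135.5 × sin 64°
t = 135.5 × 0.8988 = 121.787 m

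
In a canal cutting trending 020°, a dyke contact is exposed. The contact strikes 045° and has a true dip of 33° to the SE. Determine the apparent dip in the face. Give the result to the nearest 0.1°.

15.3°

Angle between strike (045°) and section (020°): β = 25°.
tan α = tan 33° × sin 25° = 0.6494 × 0.4226 = 0.2745
apparent dip = arctan 0.2745 = 15.35°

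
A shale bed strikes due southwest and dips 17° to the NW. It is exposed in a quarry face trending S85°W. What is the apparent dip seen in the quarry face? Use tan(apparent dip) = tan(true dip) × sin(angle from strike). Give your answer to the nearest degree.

11°

The strike is due southwest and the section trends S85°W; the acute angle between them is β = 40°.
tan(apparent dip) = tan 17° · sin 40° = 0.1965
α = arctan(0.1965) = 11.12°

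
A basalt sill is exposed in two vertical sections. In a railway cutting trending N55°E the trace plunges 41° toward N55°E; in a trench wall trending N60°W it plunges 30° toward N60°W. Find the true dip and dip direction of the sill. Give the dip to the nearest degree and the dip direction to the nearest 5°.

Represent each trace as a vector plunging at its apparent dip toward its trend (east-north-up frame): v₁ = (0.618, 0.433, -0.656), v₂ = (-0.750, 0.433, -0.500).
The plane normal is n = v₁ × v₂ ∝ (0.068, 0.801, 0.592).
True dip = arccos(n_z / |n|) = arccos(0.5932) = 53.6°.
Dip direction = atan2(0.068, 0.801) = 5° (azimuth of n's horizontal projection).

true dip 54°, dip direction 005°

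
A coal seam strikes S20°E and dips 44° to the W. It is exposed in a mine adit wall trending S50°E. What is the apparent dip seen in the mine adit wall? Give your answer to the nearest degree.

The strike is S20°E and the section trends S50°E; the acute angle between them is β = 30°.
tan α = tan 44° × sin 30° = 0.9657 × 0.5000 = 0.4828
apparent dip = arctan 0.4828 = 25.77°

26°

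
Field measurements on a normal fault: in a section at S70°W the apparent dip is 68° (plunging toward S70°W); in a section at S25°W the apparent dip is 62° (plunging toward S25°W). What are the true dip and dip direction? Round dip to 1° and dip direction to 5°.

true dip 68°, dip direction 245°

Each apparent-dip line lies in the plane. As unit vectors (x east, y north, z up), v₁ plunges 68°→S70°W and v₂ plunges 62°→S25°W.
The plane normal is n = v₁ × v₂ ∝ (-0.281, -0.127, 0.124).
tan δ = √(n_x²+n_y²)/n_z = 0.309/0.124, so δ = 68.1°.
Dip direction = azimuth of (n_x, n_y) = atan2(-0.281, -0.127) = 246°.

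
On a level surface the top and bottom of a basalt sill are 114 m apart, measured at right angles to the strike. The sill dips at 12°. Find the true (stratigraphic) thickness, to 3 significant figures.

23.7 m

True thickness t = w · sin(dip) = 114 × sin 12°
t = 114 × 0.2079 = 23.702 m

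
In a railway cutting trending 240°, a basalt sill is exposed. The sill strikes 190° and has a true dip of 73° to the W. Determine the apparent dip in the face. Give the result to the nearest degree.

68°

Angle between strike (190°) and section (240°): β = 50°.
tan α = tan 73° × sin 50° = 3.2709 × 0.7660 = 2.5056
apparent dip = arctan 2.5056 = 68.24°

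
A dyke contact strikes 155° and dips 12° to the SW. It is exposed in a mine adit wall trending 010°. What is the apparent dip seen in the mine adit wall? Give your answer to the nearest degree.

The section lies 35° from the strike.
tan α = tan 12° × sin 35° = 0.2126 × 0.5736 = 0.1219
apparent dip = arctan 0.1219 = 6.95°

7°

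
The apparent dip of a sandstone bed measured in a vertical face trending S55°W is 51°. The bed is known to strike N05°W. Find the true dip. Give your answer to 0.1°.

β = acute angle between strike N05°W and section S55°W = 60°.
tan δ = tan α / sin β = tan 51° / sin 60° = 1.2349 / 0.8660 = 1.4259
true dip = arctan 1.4259 = 54.96°

55.0°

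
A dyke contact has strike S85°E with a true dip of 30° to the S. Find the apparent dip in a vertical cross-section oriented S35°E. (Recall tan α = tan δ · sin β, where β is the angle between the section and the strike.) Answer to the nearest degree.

24°

The strike is S85°E and the section trends S35°E; the acute angle between them is β = 50°.
tan α = tan 30° × sin 50° = 0.5774 × 0.7660 = 0.4423
α = arctan(0.4423) = 23.86°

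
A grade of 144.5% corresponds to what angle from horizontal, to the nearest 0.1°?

tan θ = 144.5/100 = 1.4450
θ = arctan(1.4450) = 55.32°

55.3°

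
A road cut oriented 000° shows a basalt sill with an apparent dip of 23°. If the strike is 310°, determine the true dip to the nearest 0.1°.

29.0°

β = acute angle between strike 310° and section 000° = 50°.
tan(true dip) = tan 23° / sin 50° = 0.5541
true dip = arctan 0.5541 = 28.99°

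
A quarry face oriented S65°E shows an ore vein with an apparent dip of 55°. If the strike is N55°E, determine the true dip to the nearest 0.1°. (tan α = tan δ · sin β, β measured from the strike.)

The section is 60° from the strike.
tan(true dip) = tan 55° / sin 60° = 1.6491
δ = arctan(1.6491) = 58.77°

58.8°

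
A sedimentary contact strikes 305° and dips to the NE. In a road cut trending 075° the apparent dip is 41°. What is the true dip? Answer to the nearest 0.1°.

β = acute angle between strike 305° and section 075° = 50°.
tan(true dip) = tan 41° / sin 50° = 1.1348
δ = arctan(1.1348) = 48.61°

48.6°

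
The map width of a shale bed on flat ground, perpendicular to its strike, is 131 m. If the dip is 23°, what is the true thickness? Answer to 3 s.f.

51.2 m

True thickness t = w · sin(dip) = 131 × sin 23°
t = 131 × 0.3907 = 51.186 m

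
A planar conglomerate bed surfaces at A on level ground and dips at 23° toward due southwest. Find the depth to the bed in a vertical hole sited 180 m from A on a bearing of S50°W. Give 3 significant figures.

The hole lies 5° from the dip direction, so the down-dip offset is 180 × cos 5° = 179.32 m.
Depth = down-dip offset × tan(dip) = 179.32 × tan 23° = 179.32 × 0.4245
Depth = 76.11 m

76.1 m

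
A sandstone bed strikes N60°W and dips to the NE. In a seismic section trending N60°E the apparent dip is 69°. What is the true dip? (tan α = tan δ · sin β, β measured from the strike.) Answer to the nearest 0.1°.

71.6°

β = acute angle between strike N60°W and section N60°E = 60°.
tan δ = tan α / sin β = tan 69° / sin 60° = 2.6051 / 0.8660 = 3.0081
true dip = arctan 3.0081 = 71.61°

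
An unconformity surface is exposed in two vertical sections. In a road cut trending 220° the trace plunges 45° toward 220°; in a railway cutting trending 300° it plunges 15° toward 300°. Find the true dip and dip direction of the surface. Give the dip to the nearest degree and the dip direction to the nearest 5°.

true dip 45°, dip direction 225°

The two traces are lines in the plane: v₁ = (sin 220°·cos 45°, cos 220°·cos 45°, −sin 45°), v₂ = (sin 300°·cos 15°, cos 300°·cos 15°, −sin 15°).
The plane normal is n = v₁ × v₂ ∝ (-0.482, -0.474, 0.673).
True dip = arccos(n_z / |n|) = arccos(0.7055) = 45.1°.
Dip direction = atan2(-0.482, -0.474) = 225° (azimuth of n's horizontal projection).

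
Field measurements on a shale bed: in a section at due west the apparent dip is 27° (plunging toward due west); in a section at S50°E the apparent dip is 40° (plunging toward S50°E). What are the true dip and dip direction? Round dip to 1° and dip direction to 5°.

The two traces are lines in the plane: v₁ = (sin 270°·cos 27°, cos 270°·cos 27°, −sin 27°), v₂ = (sin 130°·cos 40°, cos 130°·cos 40°, −sin 40°).
n = v₁ × v₂ = (-0.224, -0.839, 0.439) (taken with n_z > 0).
True dip = arccos(n_z / |n|) = arccos(0.4509) = 63.2°.
The horizontal component of n points toward azimuth atan2(n_x, n_y) = 195°, the dip direction.

true dip 63°, dip direction 195°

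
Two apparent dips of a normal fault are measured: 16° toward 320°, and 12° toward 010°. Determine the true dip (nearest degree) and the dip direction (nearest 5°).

Each apparent-dip line lies in the plane. As unit vectors (x east, y north, z up), v₁ plunges 16°→320° and v₂ plunges 12°→010°.
n = v₁ × v₂ = (-0.112, 0.175, 0.720) (taken with n_z > 0).
True dip = arccos(n_z / |n|) = arccos(0.9607) = 16.1°.
Dip direction = azimuth of (n_x, n_y) = atan2(-0.112, 0.175) = 327°.

true dip 16°, dip direction 325°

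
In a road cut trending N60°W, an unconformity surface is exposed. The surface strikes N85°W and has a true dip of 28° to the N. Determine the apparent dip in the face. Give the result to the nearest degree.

Angle between strike (N85°W) and section (N60°W): β = 25°.
tan α = tan 28° × sin 25° = 0.5317 × 0.4226 = 0.2247
apparent dip = arctan 0.2247 = 12.66°

13°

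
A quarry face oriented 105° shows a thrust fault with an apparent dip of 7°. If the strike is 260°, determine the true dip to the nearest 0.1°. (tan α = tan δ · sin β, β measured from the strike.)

The section is 25° from the strike.
tan δ = tan α / sin β = tan 7° / sin 25° = 0.1228 / 0.4226 = 0.2905
δ = arctan(0.2905) = 16.20°

16.2°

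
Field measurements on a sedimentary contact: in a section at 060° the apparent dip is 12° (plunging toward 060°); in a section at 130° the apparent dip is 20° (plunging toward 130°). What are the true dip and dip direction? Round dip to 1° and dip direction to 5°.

Each apparent-dip line lies in the plane. As unit vectors (x east, y north, z up), v₁ plunges 12°→060° and v₂ plunges 20°→130°.
n = v₁ × v₂ = (0.293, -0.140, 0.864) (taken with n_z > 0).
True dip = arccos(n_z / |n|) = arccos(0.9361) = 20.6°.
Dip direction = atan2(0.293, -0.140) = 116° (azimuth of n's horizontal projection).

true dip 21°, dip direction 115°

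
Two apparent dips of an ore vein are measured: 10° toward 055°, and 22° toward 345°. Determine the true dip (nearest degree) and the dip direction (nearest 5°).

Represent each trace as a vector plunging at its apparent dip toward its trend (east-north-up frame): v₁ = (0.807, 0.565, -0.174), v₂ = (-0.240, 0.896, -0.375).
n = v₁ × v₂ = (-0.056, 0.344, 0.858) (taken with n_z > 0).
tan δ = √(n_x²+n_y²)/n_z = 0.348/0.858, so δ = 22.1°.
Dip direction = azimuth of (n_x, n_y) = atan2(-0.056, 0.344) = 351°.

true dip 22°, dip direction 350°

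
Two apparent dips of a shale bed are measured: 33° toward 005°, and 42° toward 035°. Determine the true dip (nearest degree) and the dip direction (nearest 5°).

The two traces are lines in the plane: v₁ = (sin 5°·cos 33°, cos 5°·cos 33°, −sin 33°), v₂ = (sin 35°·cos 42°, cos 35°·cos 42°, −sin 42°).
The plane normal is n = v₁ × v₂ ∝ (0.227, 0.183, 0.312).
tan δ = √(n_x²+n_y²)/n_z = 0.292/0.312, so δ = 43.1°.
Dip direction = azimuth of (n_x, n_y) = atan2(0.227, 0.183) = 51°.

true dip 43°, dip direction 050°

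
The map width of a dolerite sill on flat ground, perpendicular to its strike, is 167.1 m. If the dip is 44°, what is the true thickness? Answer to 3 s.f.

True thickness t = w · sin(dip) = 167.1 × sin 44°
t = 167.1 × 0.6947 = 116.077 m

116 m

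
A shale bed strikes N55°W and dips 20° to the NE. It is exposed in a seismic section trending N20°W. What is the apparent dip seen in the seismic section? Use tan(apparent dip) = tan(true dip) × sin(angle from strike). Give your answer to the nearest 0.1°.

11.8°

The strike is N55°W and the section trends N20°W; the acute angle between them is β = 35°.
tan(apparent dip) = tan 20° · sin 35° = 0.2088
α = arctan(0.2088) = 11.79°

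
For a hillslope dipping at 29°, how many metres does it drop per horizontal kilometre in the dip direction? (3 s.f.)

drop per km = 1000 × tan 29° = 1000 × 0.5543

554 m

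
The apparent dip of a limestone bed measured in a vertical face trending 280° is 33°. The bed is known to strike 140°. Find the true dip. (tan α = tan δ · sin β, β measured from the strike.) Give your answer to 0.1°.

The section is 40° from the strike.
tan δ = tan α / sin β = tan 33° / sin 40° = 0.6494 / 0.6428 = 1.0103
true dip = arctan 1.0103 = 45.29°

45.3°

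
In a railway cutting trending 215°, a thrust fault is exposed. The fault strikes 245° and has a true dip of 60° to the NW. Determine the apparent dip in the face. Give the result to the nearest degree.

41°

Angle between strike (245°) and section (215°): β = 30°.
tan(apparent dip) = tan 60° · sin 30° = 0.8660
apparent dip = arctan 0.8660 = 40.89°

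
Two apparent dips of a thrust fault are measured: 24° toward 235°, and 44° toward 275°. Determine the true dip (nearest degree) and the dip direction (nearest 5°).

Each apparent-dip line lies in the plane. As unit vectors (x east, y north, z up), v₁ plunges 24°→235° and v₂ plunges 44°→275°.
The plane normal is n = v₁ × v₂ ∝ (-0.389, 0.228, 0.422).
True dip = arccos(n_z / |n|) = arccos(0.6832) = 46.9°.
Dip direction = atan2(-0.389, 0.228) = 300° (azimuth of n's horizontal projection).

true dip 47°, dip direction 300°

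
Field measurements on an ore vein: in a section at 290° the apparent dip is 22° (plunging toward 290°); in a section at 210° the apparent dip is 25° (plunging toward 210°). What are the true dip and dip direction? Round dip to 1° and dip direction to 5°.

Each apparent-dip line lies in the plane. As unit vectors (x east, y north, z up), v₁ plunges 22°→290° and v₂ plunges 25°→210°.
The plane normal is n = v₁ × v₂ ∝ (-0.428, -0.198, 0.828).
Dip δ = arctan(|n_h|/n_z) = arctan(0.472/0.828) = 29.7°.
Dip direction = atan2(-0.428, -0.198) = 245° (azimuth of n's horizontal projection).

true dip 30°, dip direction 245°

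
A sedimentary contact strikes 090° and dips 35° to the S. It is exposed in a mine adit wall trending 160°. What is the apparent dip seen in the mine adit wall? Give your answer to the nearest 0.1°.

33.3°

Angle between strike (090°) and section (160°): β = 70°.
tan(apparent dip) = tan 35° · sin 70° = 0.6580
apparent dip = arctan 0.6580 = 33.34°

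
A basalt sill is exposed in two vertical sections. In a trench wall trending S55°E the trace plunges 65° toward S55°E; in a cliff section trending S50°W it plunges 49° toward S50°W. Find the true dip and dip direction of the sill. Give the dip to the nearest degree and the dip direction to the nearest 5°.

Represent each trace as a vector plunging at its apparent dip toward its trend (east-north-up frame): v₁ = (0.346, -0.242, -0.906), v₂ = (-0.503, -0.422, -0.755).
n = v₁ × v₂ = (0.199, -0.717, 0.268) (taken with n_z > 0).
True dip = arccos(n_z / |n|) = arccos(0.3387) = 70.2°.
The horizontal component of n points toward azimuth atan2(n_x, n_y) = 164°, the dip direction.

true dip 70°, dip direction 165°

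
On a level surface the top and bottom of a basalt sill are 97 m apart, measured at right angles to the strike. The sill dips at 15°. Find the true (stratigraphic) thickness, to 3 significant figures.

True thickness t = w · sin(dip) = 97 × sin 15°
t = 97 × 0.2588 = 25.105 m

25.1 m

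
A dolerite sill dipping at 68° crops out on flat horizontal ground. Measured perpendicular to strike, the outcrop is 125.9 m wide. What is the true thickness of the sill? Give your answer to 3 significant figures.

True thickness t = w · sin(dip) = 125.9 × sin 68°
t = 125.9 × 0.9272 = 116.732 m

117 m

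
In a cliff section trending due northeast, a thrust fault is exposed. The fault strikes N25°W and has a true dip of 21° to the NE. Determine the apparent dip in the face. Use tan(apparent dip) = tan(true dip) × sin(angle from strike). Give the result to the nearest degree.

20°

The strike is N25°W and the section trends due northeast; the acute angle between them is β = 70°.
tan α = tan 21° × sin 70° = 0.3839 × 0.9397 = 0.3607
apparent dip = arctan 0.3607 = 19.84°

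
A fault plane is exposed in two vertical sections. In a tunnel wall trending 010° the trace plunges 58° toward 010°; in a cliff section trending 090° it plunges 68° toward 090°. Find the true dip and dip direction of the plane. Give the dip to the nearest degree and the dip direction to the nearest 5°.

true dip 70°, dip direction 065°

Represent each trace as a vector plunging at its apparent dip toward its trend (east-north-up frame): v₁ = (0.092, 0.522, -0.848), v₂ = (0.375, 0.000, -0.927).
n = v₁ × v₂ = (0.484, 0.232, 0.195) (taken with n_z > 0).
Dip δ = arctan(|n_h|/n_z) = arctan(0.537/0.195) = 70.0°.
The horizontal component of n points toward azimuth atan2(n_x, n_y) = 64°, the dip direction.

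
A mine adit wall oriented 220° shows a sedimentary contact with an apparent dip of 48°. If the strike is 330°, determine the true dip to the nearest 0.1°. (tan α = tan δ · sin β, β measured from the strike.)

49.8°

The section is 70° from the strike.
tan(true dip) = tan 48° / sin 70° = 1.1819
δ = arctan(1.1819) = 49.77°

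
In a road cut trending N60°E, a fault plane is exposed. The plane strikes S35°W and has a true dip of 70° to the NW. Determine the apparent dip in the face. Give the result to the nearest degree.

49°

The section lies 25° from the strike.
tan(apparent dip) = tan 70° · sin 25° = 1.1611
α = arctan(1.1611) = 49.26°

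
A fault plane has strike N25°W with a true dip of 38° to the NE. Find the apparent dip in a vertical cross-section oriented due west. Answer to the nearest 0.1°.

The section lies 65° from the strike.
tan(apparent dip) = tan 38° · sin 65° = 0.7081
α = arctan(0.7081) = 35.30°

35.3°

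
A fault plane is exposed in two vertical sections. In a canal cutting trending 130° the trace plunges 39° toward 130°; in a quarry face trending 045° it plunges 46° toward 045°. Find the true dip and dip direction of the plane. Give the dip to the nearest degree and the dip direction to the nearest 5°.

true dip 52°, dip direction 080°

Each apparent-dip line lies in the plane. As unit vectors (x east, y north, z up), v₁ plunges 39°→130° and v₂ plunges 46°→045°.
Cross product v₁ × v₂ gives the pole to the plane: n ∝ (0.668, 0.119, 0.538).
tan δ = √(n_x²+n_y²)/n_z = 0.679/0.538, so δ = 51.6°.
Dip direction = atan2(0.668, 0.119) = 80° (azimuth of n's horizontal projection).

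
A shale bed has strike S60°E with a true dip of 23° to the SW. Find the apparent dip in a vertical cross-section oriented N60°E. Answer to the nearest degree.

20°

The section lies 60° from the strike.
tan α = tan 23° × sin 60° = 0.4245 × 0.8660 = 0.3676
α = arctan(0.3676) = 20.18°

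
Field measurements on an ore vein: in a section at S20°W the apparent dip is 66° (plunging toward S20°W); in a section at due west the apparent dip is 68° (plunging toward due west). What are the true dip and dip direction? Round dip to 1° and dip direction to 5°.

Each apparent-dip line lies in the plane. As unit vectors (x east, y north, z up), v₁ plunges 66°→S20°W and v₂ plunges 68°→due west.
n = v₁ × v₂ = (-0.354, -0.213, 0.143) (taken with n_z > 0).
Dip δ = arctan(|n_h|/n_z) = arctan(0.414/0.143) = 70.9°.
Dip direction = atan2(-0.354, -0.213) = 239° (azimuth of n's horizontal projection).

true dip 71°, dip direction 240°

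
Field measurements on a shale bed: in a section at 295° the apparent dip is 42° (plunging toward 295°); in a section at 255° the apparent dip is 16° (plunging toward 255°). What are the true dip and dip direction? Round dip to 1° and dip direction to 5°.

true dip 48°, dip direction 330°

The two traces are lines in the plane: v₁ = (sin 295°·cos 42°, cos 295°·cos 42°, −sin 42°), v₂ = (sin 255°·cos 16°, cos 255°·cos 16°, −sin 16°).
n = v₁ × v₂ = (-0.253, 0.436, 0.459) (taken with n_z > 0).
tan δ = √(n_x²+n_y²)/n_z = 0.504/0.459, so δ = 47.7°.
Dip direction = atan2(-0.253, 0.436) = 330° (azimuth of n's horizontal projection).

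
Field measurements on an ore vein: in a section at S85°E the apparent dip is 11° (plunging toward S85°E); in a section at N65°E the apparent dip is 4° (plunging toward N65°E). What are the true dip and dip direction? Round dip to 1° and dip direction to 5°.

Represent each trace as a vector plunging at its apparent dip toward its trend (east-north-up frame): v₁ = (0.978, -0.086, -0.191), v₂ = (0.904, 0.422, -0.070).
n = v₁ × v₂ = (0.086, -0.104, 0.490) (taken with n_z > 0).
Dip δ = arctan(|n_h|/n_z) = arctan(0.135/0.490) = 15.5°.
Dip direction = atan2(0.086, -0.104) = 140° (azimuth of n's horizontal projection).

true dip 15°, dip direction 140°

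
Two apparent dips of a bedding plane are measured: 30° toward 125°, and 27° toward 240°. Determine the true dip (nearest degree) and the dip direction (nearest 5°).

Each apparent-dip line lies in the plane. As unit vectors (x east, y north, z up), v₁ plunges 30°→125° and v₂ plunges 27°→240°.
n = v₁ × v₂ = (-0.003, -0.708, 0.699) (taken with n_z > 0).
True dip = arccos(n_z / |n|) = arccos(0.7028) = 45.3°.
Dip direction = atan2(-0.003, -0.708) = 180° (azimuth of n's horizontal projection).

true dip 45°, dip direction 180°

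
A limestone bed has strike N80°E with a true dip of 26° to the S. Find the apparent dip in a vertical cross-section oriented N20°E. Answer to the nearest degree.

23°

Angle between strike (N80°E) and section (N20°E): β = 60°.
tan α = tan 26° × sin 60° = 0.4877 × 0.8660 = 0.4224
apparent dip = arctan 0.4224 = 22.90°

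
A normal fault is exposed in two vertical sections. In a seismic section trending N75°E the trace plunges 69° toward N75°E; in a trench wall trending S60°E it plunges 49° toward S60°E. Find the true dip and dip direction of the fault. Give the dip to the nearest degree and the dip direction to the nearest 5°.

Each apparent-dip line lies in the plane. As unit vectors (x east, y north, z up), v₁ plunges 69°→N75°E and v₂ plunges 49°→S60°E.
The plane normal is n = v₁ × v₂ ∝ (0.376, 0.269, 0.166).
True dip = arccos(n_z / |n|) = arccos(0.3382) = 70.2°.
Dip direction = atan2(0.376, 0.269) = 54° (azimuth of n's horizontal projection).

true dip 70°, dip direction 055°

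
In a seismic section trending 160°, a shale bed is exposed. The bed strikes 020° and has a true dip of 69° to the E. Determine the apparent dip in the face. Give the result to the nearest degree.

59°

Angle between strike (020°) and section (160°): β = 40°.
tan α = tan 69° × sin 40° = 2.6051 × 0.6428 = 1.6745
apparent dip = arctan 1.6745 = 59.15°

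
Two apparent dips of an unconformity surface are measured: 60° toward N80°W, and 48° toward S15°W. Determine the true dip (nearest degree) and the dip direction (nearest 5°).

Represent each trace as a vector plunging at its apparent dip toward its trend (east-north-up frame): v₁ = (-0.492, 0.087, -0.866), v₂ = (-0.173, -0.646, -0.743).
Cross product v₁ × v₂ gives the pole to the plane: n ∝ (-0.624, -0.216, 0.333).
tan δ = √(n_x²+n_y²)/n_z = 0.661/0.333, so δ = 63.2°.
Dip direction = azimuth of (n_x, n_y) = atan2(-0.624, -0.216) = 251°.

true dip 63°, dip direction 250°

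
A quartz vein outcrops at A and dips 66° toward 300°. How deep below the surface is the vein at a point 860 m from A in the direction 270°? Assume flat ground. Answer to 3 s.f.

The hole lies 30° from the dip direction, so the down-dip offset is 860 × cos 30° = 744.78 m.
Depth = down-dip offset × tan(dip) = 744.78 × tan 66° = 744.78 × 2.2460
Depth = 1672.81 m

1670 m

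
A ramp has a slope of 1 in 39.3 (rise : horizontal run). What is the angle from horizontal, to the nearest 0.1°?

tan θ = 1/39.3 = 0.0254
θ = arctan(0.0254) = 1.46°

1.5°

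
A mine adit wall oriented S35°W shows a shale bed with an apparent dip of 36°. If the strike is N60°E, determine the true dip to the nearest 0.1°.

The section is 25° from the strike.
tan(true dip) = tan 36° / sin 25° = 1.7191
δ = arctan(1.7191) = 59.81°

59.8°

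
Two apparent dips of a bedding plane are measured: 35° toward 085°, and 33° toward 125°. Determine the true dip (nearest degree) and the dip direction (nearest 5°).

true dip 36°, dip direction 100°

Each apparent-dip line lies in the plane. As unit vectors (x east, y north, z up), v₁ plunges 35°→085° and v₂ plunges 33°→125°.
n = v₁ × v₂ = (0.315, -0.050, 0.442) (taken with n_z > 0).
Dip δ = arctan(|n_h|/n_z) = arctan(0.319/0.442) = 35.8°.
Dip direction = atan2(0.315, -0.050) = 99° (azimuth of n's horizontal projection).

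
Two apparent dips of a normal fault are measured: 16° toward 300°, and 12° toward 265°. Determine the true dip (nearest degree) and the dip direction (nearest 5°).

true dip 16°, dip direction 310°

The two traces are lines in the plane: v₁ = (sin 300°·cos 16°, cos 300°·cos 16°, −sin 16°), v₂ = (sin 265°·cos 12°, cos 265°·cos 12°, −sin 12°).
The plane normal is n = v₁ × v₂ ∝ (-0.123, 0.096, 0.539).
Dip δ = arctan(|n_h|/n_z) = arctan(0.156/0.539) = 16.1°.
Dip direction = atan2(-0.123, 0.096) = 308° (azimuth of n's horizontal projection).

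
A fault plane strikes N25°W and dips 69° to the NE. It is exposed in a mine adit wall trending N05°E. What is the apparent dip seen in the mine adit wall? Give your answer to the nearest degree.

The strike is N25°W and the section trends N05°E; the acute angle between them is β = 30°.
tan α = tan 69° × sin 30° = 2.6051 × 0.5000 = 1.3025
α = arctan(1.3025) = 52.49°

52°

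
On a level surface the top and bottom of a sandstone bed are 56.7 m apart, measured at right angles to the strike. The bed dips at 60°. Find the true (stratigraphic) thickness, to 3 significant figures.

49.1 m

True thickness t = w · sin(dip) = 56.7 × sin 60°
t = 56.7 × 0.8660 = 49.104 m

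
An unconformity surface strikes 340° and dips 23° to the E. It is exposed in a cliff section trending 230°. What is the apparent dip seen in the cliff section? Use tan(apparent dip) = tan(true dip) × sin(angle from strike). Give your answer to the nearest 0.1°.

21.7°

Angle between strike (340°) and section (230°): β = 70°.
tan α = tan 23° × sin 70° = 0.4245 × 0.9397 = 0.3989
apparent dip = arctan 0.3989 = 21.75°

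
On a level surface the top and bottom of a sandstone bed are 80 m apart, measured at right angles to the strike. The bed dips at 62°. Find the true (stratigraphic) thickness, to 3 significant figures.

True thickness t = w · sin(dip) = 80 × sin 62°
t = 80 × 0.8829 = 70.636 m

70.6 m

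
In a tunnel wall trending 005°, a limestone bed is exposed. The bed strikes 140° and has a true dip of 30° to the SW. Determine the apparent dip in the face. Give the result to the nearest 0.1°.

Angle between strike (140°) and section (005°): β = 45°.
tan α = tan 30° × sin 45° = 0.5774 × 0.7071 = 0.4082
apparent dip = arctan 0.4082 = 22.21°

22.2°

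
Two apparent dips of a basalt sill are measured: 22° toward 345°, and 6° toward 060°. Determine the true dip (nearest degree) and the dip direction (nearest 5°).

true dip 22°, dip direction 345°

Each apparent-dip line lies in the plane. As unit vectors (x east, y north, z up), v₁ plunges 22°→345° and v₂ plunges 6°→060°.
The plane normal is n = v₁ × v₂ ∝ (-0.093, 0.348, 0.891).
Dip δ = arctan(|n_h|/n_z) = arctan(0.360/0.891) = 22.0°.
Dip direction = azimuth of (n_x, n_y) = atan2(-0.093, 0.348) = 345°.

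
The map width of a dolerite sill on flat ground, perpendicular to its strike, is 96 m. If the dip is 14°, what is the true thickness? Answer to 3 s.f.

True thickness t = w · sin(dip) = 96 × sin 14°
t = 96 × 0.2419 = 23.225 m

23.2 m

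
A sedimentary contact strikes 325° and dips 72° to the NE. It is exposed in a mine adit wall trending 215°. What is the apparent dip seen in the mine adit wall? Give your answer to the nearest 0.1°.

The strike is 325° and the section trends 215°; the acute angle between them is β = 70°.
tan(apparent dip) = tan 72° · sin 70° = 2.8921
α = arctan(2.8921) = 70.93°

70.9°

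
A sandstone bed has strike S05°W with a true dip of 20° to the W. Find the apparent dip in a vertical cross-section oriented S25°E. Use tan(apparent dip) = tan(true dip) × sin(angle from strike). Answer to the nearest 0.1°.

10.3°

Angle between strike (S05°W) and section (S25°E): β = 30°.
tan(apparent dip) = tan 20° · sin 30° = 0.1820
apparent dip = arctan 0.1820 = 10.31°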